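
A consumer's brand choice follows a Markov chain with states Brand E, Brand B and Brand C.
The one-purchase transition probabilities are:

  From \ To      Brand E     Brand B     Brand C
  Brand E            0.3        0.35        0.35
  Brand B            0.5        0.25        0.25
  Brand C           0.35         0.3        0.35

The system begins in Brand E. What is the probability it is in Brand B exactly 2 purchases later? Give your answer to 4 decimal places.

Sum over the intermediate state after 1 purchase:
P = P(Brand E→Brand E)·P(Brand E→Brand B) + P(Brand E→Brand B)·P(Brand B→Brand B) + P(Brand E→Brand C)·P(Brand C→Brand B)
  = 0.3×0.35 + 0.35×0.25 + 0.35×0.3
  = 0.1050 + 0.0875 + 0.1050 = 0.2975

0.2975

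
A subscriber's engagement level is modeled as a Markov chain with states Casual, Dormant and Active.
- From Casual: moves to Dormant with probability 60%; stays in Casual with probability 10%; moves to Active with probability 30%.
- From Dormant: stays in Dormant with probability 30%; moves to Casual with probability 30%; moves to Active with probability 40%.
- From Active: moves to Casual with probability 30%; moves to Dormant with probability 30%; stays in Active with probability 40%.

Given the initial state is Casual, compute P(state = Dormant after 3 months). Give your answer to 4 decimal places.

Propagate the distribution vector 3 months from Casual.
After 0 months: (1.0000, 0.0000, 0.0000)
After 1 month: (0.1000, 0.6000, 0.3000)
After 2 months: (0.2800, 0.3300, 0.3900)
After 3 months: (0.2440, 0.3840, 0.3720)
P(in Dormant after 3 months) = 0.3840

0.3840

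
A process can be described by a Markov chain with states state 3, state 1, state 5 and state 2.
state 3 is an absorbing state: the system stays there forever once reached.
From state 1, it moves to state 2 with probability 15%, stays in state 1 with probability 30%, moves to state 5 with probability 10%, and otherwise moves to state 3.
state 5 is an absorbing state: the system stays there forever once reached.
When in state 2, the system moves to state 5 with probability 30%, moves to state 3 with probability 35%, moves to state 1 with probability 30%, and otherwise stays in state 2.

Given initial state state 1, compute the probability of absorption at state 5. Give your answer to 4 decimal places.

Let h(s) be the probability of absorption at state 5 starting from transient state s. Then h(state 5) = 1 and h(state 3) = 0. By first-step analysis:
h(state 1) = 0.45·0 + 0.3·h(state 1) + 0.1·1 + 0.15·h(state 2)
h(state 2) = 0.35·0 + 0.3·h(state 1) + 0.3·1 + 0.05·h(state 2)
Solving: h(state 1) = 0.2258, h(state 2) = 0.3871.
Starting from state 1, the probability is 0.2258.

0.2258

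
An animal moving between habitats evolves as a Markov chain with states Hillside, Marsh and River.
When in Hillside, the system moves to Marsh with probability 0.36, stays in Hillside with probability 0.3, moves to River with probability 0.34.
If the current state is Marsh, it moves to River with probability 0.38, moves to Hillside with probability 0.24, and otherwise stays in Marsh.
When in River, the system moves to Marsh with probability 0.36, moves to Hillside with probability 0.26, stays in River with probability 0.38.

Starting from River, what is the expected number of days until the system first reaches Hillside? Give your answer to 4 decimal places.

3.9580

Let t(s) be the expected number of days to first reach Hillside from state s, with t(Hillside) = 0. Conditioning on the first day:
t(Marsh) = 1 + 0.38·t(Marsh) + 0.38·t(River)
t(River) = 1 + 0.36·t(Marsh) + 0.38·t(River)
Solving: t(Marsh) = 4.0388, t(River) = 3.9580.
Expected days from River to Hillside: 3.9580.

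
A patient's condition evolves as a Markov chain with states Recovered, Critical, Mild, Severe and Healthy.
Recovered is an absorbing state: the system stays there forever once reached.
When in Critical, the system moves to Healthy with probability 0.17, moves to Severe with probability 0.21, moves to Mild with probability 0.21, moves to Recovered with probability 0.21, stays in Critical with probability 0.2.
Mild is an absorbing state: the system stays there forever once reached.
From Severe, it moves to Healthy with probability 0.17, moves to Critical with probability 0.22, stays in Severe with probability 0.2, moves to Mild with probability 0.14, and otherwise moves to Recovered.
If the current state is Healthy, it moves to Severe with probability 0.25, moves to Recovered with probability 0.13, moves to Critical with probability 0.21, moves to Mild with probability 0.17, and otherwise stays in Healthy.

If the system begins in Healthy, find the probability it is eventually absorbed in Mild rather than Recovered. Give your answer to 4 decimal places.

0.4893

Let h(s) be the probability of absorption at Mild starting from transient state s. Then h(Mild) = 1 and h(Recovered) = 0. By first-step analysis:
h(Critical) = 0.21·0 + 0.2·h(Critical) + 0.21·1 + 0.21·h(Severe) + 0.17·h(Healthy)
h(Severe) = 0.27·0 + 0.22·h(Critical) + 0.14·1 + 0.2·h(Severe) + 0.17·h(Healthy)
h(Healthy) = 0.13·0 + 0.21·h(Critical) + 0.17·1 + 0.25·h(Severe) + 0.24·h(Healthy)
Solving: h(Critical) = 0.4739, h(Severe) = 0.4093, h(Healthy) = 0.4893.
Starting from Healthy, the probability is 0.4893.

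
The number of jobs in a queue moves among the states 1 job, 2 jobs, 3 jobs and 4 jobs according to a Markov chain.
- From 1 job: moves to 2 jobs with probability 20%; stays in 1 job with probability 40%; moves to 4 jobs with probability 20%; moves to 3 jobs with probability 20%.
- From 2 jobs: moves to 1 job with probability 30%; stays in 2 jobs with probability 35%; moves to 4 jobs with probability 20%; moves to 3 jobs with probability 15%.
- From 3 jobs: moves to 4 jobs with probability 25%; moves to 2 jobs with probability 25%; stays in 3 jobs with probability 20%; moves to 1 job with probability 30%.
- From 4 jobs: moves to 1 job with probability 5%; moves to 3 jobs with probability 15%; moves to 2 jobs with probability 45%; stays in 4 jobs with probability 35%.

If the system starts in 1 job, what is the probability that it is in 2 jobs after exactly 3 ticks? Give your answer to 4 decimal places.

Propagate the distribution vector 3 ticks from 1 job.
After 0 ticks: (1.0000, 0.0000, 0.0000, 0.0000)
After 1 tick: (0.4000, 0.2000, 0.2000, 0.2000)
After 2 ticks: (0.2900, 0.2900, 0.1800, 0.2400)
After 3 ticks: (0.2690, 0.3125, 0.1735, 0.2450)
P(in 2 jobs after 3 ticks) = 0.3125

0.3125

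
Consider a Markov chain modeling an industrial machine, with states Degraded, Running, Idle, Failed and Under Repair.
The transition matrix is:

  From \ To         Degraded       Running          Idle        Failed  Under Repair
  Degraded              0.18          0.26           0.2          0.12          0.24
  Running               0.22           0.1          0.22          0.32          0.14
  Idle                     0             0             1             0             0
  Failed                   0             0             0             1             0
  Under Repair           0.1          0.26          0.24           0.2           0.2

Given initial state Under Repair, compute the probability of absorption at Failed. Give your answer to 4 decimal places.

0.4841

Let h(s) be the probability of absorption at Failed starting from transient state s. Then h(Failed) = 1 and h(Idle) = 0. By first-step analysis:
h(Degraded) = 0.18·h(Degraded) + 0.26·h(Running) + 0.2·0 + 0.12·1 + 0.24·h(Under Repair)
h(Running) = 0.22·h(Degraded) + 0.1·h(Running) + 0.22·0 + 0.32·1 + 0.14·h(Under Repair)
h(Under Repair) = 0.1·h(Degraded) + 0.26·h(Running) + 0.24·0 + 0.2·1 + 0.2·h(Under Repair)
Solving: h(Degraded) = 0.4603, h(Running) = 0.5434, h(Under Repair) = 0.4841.
Starting from Under Repair, the probability is 0.4841.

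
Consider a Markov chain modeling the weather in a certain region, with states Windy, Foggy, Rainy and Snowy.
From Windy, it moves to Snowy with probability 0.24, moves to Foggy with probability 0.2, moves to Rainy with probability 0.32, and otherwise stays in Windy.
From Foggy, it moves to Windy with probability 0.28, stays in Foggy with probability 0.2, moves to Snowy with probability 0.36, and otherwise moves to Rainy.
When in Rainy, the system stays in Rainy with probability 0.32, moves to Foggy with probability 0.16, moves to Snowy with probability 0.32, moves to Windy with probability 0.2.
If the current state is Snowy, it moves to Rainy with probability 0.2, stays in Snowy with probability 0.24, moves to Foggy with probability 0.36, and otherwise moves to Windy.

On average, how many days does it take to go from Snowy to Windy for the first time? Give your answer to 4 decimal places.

4.5073

Let t(s) be the expected number of days to first reach Windy from state s, with t(Windy) = 0. Conditioning on the first day:
t(Foggy) = 1 + 0.2·t(Foggy) + 0.16·t(Rainy) + 0.36·t(Snowy)
t(Rainy) = 1 + 0.16·t(Foggy) + 0.32·t(Rainy) + 0.32·t(Snowy)
t(Snowy) = 1 + 0.36·t(Foggy) + 0.2·t(Rainy) + 0.24·t(Snowy)
Solving: t(Foggy) = 4.1940, t(Rainy) = 4.5785, t(Snowy) = 4.5073.
Expected days from Snowy to Windy: 4.5073.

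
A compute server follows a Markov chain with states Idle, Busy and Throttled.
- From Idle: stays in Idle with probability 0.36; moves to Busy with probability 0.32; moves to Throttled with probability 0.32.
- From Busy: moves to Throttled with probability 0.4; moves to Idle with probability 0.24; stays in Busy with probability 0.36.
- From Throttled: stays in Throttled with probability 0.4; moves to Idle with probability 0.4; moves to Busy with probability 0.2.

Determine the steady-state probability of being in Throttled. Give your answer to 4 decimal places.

0.3728

Let the stationary distribution be π with π = πP and π_1 + π_2 + π_3 = 1.
π_1 = 0.36·π_1 + 0.24·π_2 + 0.4·π_3
π_2 = 0.32·π_1 + 0.36·π_2 + 0.2·π_3
Solving with the normalization constraint gives π = (0.3405, 0.2867, 0.3728).
So the stationary probability of Throttled is 0.3728.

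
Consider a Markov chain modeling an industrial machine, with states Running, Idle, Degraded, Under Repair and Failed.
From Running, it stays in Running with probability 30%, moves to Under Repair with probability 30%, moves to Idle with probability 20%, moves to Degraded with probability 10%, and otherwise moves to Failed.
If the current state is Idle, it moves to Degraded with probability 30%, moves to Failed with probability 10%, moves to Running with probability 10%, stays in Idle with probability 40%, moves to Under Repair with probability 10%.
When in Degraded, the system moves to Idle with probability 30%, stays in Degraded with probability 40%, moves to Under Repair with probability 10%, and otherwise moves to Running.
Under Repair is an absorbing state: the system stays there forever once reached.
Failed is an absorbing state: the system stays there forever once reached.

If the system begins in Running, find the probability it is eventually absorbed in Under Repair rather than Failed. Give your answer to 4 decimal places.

0.7200

Let h(s) be the probability of absorption at Under Repair starting from transient state s. Then h(Under Repair) = 1 and h(Failed) = 0. By first-step analysis:
h(Running) = 0.3·h(Running) + 0.2·h(Idle) + 0.1·h(Degraded) + 0.3·1 + 0.1·0
h(Idle) = 0.1·h(Running) + 0.4·h(Idle) + 0.3·h(Degraded) + 0.1·1 + 0.1·0
h(Degraded) = 0.2·h(Running) + 0.3·h(Idle) + 0.4·h(Degraded) + 0.1·1
Solving: h(Running) = 0.7200, h(Idle) = 0.6533, h(Degraded) = 0.7333.
Starting from Running, the probability is 0.7200.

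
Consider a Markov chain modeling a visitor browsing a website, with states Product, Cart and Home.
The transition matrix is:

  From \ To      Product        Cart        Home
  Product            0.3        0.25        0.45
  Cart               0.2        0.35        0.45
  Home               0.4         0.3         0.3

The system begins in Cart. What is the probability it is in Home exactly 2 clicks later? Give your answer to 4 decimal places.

0.3825

Sum over the intermediate state after 1 click:
P = P(Cart→Product)·P(Product→Home) + P(Cart→Cart)·P(Cart→Home) + P(Cart→Home)·P(Home→Home)
  = 0.2×0.45 + 0.35×0.45 + 0.45×0.3
  = 0.0900 + 0.1575 + 0.1350 = 0.3825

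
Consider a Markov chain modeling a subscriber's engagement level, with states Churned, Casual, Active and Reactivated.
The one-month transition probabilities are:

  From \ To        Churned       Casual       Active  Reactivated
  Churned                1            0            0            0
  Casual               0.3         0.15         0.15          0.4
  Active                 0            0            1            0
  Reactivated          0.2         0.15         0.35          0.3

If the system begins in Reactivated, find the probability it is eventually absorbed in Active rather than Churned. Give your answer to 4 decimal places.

0.5981

Let h(s) be the probability of absorption at Active starting from transient state s. Then h(Active) = 1 and h(Churned) = 0. By first-step analysis:
h(Casual) = 0.3·0 + 0.15·h(Casual) + 0.15·1 + 0.4·h(Reactivated)
h(Reactivated) = 0.2·0 + 0.15·h(Casual) + 0.35·1 + 0.3·h(Reactivated)
Solving: h(Casual) = 0.4579, h(Reactivated) = 0.5981.
Starting from Reactivated, the probability is 0.5981.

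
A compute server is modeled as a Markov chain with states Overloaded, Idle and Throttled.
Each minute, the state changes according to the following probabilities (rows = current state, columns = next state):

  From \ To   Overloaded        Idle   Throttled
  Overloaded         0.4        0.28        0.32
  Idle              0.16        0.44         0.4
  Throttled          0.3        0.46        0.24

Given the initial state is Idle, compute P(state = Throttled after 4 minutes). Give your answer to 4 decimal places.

0.3262

Propagate the distribution vector 4 minutes from Idle.
After 0 minutes: (0.0000, 1.0000, 0.0000)
After 1 minute: (0.1600, 0.4400, 0.4000)
After 2 minutes: (0.2544, 0.4224, 0.3232)
After 3 minutes: (0.2663, 0.4058, 0.3279)
After 4 minutes: (0.2698, 0.4040, 0.3262)
P(in Throttled after 4 minutes) = 0.3262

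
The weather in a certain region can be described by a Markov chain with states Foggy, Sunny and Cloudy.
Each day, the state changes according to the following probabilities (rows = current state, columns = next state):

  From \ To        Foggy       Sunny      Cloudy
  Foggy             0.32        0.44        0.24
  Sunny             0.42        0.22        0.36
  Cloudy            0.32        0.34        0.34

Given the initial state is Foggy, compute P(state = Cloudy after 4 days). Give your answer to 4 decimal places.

0.3116

Propagate the distribution vector 4 days from Foggy.
After 0 days: (1.0000, 0.0000, 0.0000)
After 1 day: (0.3200, 0.4400, 0.2400)
After 2 days: (0.3640, 0.3192, 0.3168)
After 3 days: (0.3519, 0.3381, 0.3100)
After 4 days: (0.3538, 0.3346, 0.3116)
P(in Cloudy after 4 days) = 0.3116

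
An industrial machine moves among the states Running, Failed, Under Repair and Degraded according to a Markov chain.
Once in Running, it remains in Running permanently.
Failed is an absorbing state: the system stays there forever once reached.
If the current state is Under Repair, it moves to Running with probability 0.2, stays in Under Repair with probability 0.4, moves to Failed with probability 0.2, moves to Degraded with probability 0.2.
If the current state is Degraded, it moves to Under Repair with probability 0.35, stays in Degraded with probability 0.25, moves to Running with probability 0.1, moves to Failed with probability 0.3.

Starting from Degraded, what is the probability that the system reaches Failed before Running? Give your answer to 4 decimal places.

Let h(s) be the probability of absorption at Failed starting from transient state s. Then h(Failed) = 1 and h(Running) = 0. By first-step analysis:
h(Under Repair) = 0.2·0 + 0.2·1 + 0.4·h(Under Repair) + 0.2·h(Degraded)
h(Degraded) = 0.1·0 + 0.3·1 + 0.35·h(Under Repair) + 0.25·h(Degraded)
Solving: h(Under Repair) = 0.5526, h(Degraded) = 0.6579.
Starting from Degraded, the probability is 0.6579.

0.6579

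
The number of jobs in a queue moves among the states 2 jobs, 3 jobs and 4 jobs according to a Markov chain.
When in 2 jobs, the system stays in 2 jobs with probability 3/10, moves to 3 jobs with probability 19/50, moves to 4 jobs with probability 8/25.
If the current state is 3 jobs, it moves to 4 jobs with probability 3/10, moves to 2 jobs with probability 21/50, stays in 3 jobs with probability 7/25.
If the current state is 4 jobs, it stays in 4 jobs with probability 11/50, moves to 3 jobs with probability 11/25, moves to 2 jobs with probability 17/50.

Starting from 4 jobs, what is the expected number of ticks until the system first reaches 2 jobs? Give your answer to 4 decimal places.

2.7002

Let t(s) be the expected number of ticks to first reach 2 jobs from state s, with t(2 jobs) = 0. Conditioning on the first tick:
t(3 jobs) = 1 + 0.28·t(3 jobs) + 0.3·t(4 jobs)
t(4 jobs) = 1 + 0.44·t(3 jobs) + 0.22·t(4 jobs)
Solving: t(3 jobs) = 2.5140, t(4 jobs) = 2.7002.
Expected ticks from 4 jobs to 2 jobs: 2.7002.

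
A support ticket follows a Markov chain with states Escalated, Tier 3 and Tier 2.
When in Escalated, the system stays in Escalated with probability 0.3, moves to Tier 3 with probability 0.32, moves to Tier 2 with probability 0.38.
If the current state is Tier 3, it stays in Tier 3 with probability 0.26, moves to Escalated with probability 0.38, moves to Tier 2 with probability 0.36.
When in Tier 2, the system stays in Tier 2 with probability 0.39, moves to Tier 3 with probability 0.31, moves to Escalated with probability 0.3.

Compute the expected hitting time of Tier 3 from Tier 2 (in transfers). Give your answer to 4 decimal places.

3.1949

Let t(s) be the expected number of transfers to first reach Tier 3 from state s, with t(Tier 3) = 0. Conditioning on the first transfer:
t(Escalated) = 1 + 0.3·t(Escalated) + 0.38·t(Tier 2)
t(Tier 2) = 1 + 0.3·t(Escalated) + 0.39·t(Tier 2)
Solving: t(Escalated) = 3.1629, t(Tier 2) = 3.1949.
Expected transfers from Tier 2 to Tier 3: 3.1949.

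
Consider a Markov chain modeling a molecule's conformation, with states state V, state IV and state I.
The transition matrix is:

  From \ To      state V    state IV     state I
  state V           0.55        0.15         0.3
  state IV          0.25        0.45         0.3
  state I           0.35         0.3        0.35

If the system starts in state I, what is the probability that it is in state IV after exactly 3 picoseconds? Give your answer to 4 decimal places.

Propagate the distribution vector 3 picoseconds from state I.
After 0 picoseconds: (0.0000, 0.0000, 1.0000)
After 1 picosecond: (0.3500, 0.3000, 0.3500)
After 2 picoseconds: (0.3900, 0.2925, 0.3175)
After 3 picoseconds: (0.3988, 0.2854, 0.3159)
P(in state IV after 3 picoseconds) = 0.2854

0.2854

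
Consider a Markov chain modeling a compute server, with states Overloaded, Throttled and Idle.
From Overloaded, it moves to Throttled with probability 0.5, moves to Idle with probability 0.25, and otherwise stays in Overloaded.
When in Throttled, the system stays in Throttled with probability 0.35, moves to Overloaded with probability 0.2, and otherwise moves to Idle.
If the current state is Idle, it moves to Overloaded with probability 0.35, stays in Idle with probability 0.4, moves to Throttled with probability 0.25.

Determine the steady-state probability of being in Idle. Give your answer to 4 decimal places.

Let the stationary distribution be π with π = πP and π_1 + π_2 + π_3 = 1.
π_1 = 0.25·π_1 + 0.2·π_2 + 0.35·π_3
π_2 = 0.5·π_1 + 0.35·π_2 + 0.25·π_3
Solving with the normalization constraint gives π = (0.2701, 0.3528, 0.3771).
So the stationary probability of Idle is 0.3771.

0.3771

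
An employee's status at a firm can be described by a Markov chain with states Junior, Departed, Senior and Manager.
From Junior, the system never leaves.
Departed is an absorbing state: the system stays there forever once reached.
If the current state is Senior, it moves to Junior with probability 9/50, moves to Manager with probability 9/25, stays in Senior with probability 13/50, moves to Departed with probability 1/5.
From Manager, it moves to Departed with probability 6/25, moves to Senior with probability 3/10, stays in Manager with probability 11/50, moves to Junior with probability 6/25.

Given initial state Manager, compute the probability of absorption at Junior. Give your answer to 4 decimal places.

0.4936

Let h(s) be the probability of absorption at Junior starting from transient state s. Then h(Junior) = 1 and h(Departed) = 0. By first-step analysis:
h(Senior) = 0.18·1 + 0.2·0 + 0.26·h(Senior) + 0.36·h(Manager)
h(Manager) = 0.24·1 + 0.24·0 + 0.3·h(Senior) + 0.22·h(Manager)
Solving: h(Senior) = 0.4834, h(Manager) = 0.4936.
Starting from Manager, the probability is 0.4936.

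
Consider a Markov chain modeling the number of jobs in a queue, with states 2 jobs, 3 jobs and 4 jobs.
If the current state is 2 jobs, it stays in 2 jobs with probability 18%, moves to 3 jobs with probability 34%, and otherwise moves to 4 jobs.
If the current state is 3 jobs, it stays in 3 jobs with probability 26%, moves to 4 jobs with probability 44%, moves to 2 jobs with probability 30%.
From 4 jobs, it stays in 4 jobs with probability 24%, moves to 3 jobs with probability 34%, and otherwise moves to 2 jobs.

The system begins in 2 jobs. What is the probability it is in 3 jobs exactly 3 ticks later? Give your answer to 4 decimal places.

Propagate the distribution vector 3 ticks from 2 jobs.
After 0 ticks: (1.0000, 0.0000, 0.0000)
After 1 tick: (0.1800, 0.3400, 0.4800)
After 2 ticks: (0.3360, 0.3128, 0.3512)
After 3 ticks: (0.3018, 0.3150, 0.3832)
P(in 3 jobs after 3 ticks) = 0.3150

0.3150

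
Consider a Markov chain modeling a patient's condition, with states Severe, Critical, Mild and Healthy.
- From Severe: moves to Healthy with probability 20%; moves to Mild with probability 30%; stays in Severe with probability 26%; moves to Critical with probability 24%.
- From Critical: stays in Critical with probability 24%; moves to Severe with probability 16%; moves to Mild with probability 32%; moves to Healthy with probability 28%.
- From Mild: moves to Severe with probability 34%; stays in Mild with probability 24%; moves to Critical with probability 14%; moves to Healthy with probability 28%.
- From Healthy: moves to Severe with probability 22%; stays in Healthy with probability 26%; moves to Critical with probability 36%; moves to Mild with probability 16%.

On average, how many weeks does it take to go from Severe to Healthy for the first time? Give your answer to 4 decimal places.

4.1690

Let t(s) be the expected number of weeks to first reach Healthy from state s, with t(Healthy) = 0. Conditioning on the first week:
t(Severe) = 1 + 0.26·t(Severe) + 0.24·t(Critical) + 0.3·t(Mild)
t(Critical) = 1 + 0.16·t(Severe) + 0.24·t(Critical) + 0.32·t(Mild)
t(Mild) = 1 + 0.34·t(Severe) + 0.14·t(Critical) + 0.24·t(Mild)
Solving: t(Severe) = 4.1690, t(Critical) = 3.8298, t(Mild) = 3.8864.
Expected weeks from Severe to Healthy: 4.1690.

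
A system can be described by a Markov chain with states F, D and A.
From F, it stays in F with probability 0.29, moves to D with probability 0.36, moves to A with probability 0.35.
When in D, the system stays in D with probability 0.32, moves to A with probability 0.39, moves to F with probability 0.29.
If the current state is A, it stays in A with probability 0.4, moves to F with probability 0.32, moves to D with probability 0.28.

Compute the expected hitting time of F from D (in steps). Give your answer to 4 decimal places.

Let t(s) be the expected number of steps to first reach F from state s, with t(F) = 0. Conditioning on the first step:
t(D) = 1 + 0.32·t(D) + 0.39·t(A)
t(A) = 1 + 0.28·t(D) + 0.4·t(A)
Solving: t(D) = 3.3133, t(A) = 3.2129.
Expected steps from D to F: 3.3133.

3.3133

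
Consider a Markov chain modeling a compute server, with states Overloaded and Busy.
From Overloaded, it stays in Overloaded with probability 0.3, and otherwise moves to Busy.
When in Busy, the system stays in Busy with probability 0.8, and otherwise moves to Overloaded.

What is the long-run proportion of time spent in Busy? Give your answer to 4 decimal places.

0.7778

Let the stationary distribution be π with π = πP and π_1 + π_2 = 1.
π_1 = 0.3·π_1 + 0.2·π_2
Solving with the normalization constraint gives π = (0.2222, 0.7778).
So the stationary probability of Busy is 0.7778.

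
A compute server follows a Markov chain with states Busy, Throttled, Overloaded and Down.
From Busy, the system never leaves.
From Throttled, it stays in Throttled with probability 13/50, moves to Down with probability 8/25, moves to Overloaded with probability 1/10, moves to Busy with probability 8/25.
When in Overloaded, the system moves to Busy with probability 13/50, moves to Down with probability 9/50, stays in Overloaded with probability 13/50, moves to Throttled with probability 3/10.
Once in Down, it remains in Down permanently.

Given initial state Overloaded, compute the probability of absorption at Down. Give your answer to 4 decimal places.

Let h(s) be the probability of absorption at Down starting from transient state s. Then h(Down) = 1 and h(Busy) = 0. By first-step analysis:
h(Throttled) = 0.32·0 + 0.26·h(Throttled) + 0.1·h(Overloaded) + 0.32·1
h(Overloaded) = 0.26·0 + 0.3·h(Throttled) + 0.26·h(Overloaded) + 0.18·1
Solving: h(Throttled) = 0.4923, h(Overloaded) = 0.4428.
Starting from Overloaded, the probability is 0.4428.

0.4428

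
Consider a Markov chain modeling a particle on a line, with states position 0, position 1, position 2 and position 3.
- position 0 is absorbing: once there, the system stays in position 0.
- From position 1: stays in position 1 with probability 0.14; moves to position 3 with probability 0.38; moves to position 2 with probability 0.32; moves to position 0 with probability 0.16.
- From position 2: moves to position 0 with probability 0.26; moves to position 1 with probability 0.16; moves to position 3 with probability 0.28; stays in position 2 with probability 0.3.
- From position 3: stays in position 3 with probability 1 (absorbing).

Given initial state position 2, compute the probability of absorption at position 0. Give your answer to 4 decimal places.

0.4524

Let h(s) be the probability of absorption at position 0 starting from transient state s. Then h(position 0) = 1 and h(position 3) = 0. By first-step analysis:
h(position 1) = 0.16·1 + 0.14·h(position 1) + 0.32·h(position 2) + 0.38·0
h(position 2) = 0.26·1 + 0.16·h(position 1) + 0.3·h(position 2) + 0.28·0
Solving: h(position 1) = 0.3544, h(position 2) = 0.4524.
Starting from position 2, the probability is 0.4524.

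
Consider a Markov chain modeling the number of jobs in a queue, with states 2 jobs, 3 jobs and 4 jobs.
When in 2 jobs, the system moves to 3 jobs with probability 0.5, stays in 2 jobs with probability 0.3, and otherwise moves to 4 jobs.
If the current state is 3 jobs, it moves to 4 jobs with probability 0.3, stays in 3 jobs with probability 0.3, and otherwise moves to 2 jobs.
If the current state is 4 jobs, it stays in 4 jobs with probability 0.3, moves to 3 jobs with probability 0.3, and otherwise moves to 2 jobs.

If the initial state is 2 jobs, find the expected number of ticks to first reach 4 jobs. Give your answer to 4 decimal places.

4.1379

Let t(s) be the expected number of ticks to first reach 4 jobs from state s, with t(4 jobs) = 0. Conditioning on the first tick:
t(2 jobs) = 1 + 0.3·t(2 jobs) + 0.5·t(3 jobs)
t(3 jobs) = 1 + 0.4·t(2 jobs) + 0.3·t(3 jobs)
Solving: t(2 jobs) = 4.1379, t(3 jobs) = 3.7931.
Expected ticks from 2 jobs to 4 jobs: 4.1379.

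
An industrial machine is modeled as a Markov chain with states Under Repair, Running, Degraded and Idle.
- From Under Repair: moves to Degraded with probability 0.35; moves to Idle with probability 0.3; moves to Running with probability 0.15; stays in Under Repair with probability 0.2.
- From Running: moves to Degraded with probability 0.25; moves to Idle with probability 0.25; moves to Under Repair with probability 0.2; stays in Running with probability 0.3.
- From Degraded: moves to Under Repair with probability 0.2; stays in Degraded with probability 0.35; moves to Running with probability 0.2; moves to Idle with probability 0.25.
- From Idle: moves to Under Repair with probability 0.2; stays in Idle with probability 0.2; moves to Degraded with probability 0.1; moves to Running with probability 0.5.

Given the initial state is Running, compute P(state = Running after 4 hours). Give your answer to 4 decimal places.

0.2937

Propagate the distribution vector 4 hours from Running.
After 0 hours: (0.0000, 1.0000, 0.0000, 0.0000)
After 1 hour: (0.2000, 0.3000, 0.2500, 0.2500)
After 2 hours: (0.2000, 0.2950, 0.2575, 0.2475)
After 3 hours: (0.2000, 0.2938, 0.2586, 0.2476)
After 4 hours: (0.2000, 0.2937, 0.2587, 0.2476)
P(in Running after 4 hours) = 0.2937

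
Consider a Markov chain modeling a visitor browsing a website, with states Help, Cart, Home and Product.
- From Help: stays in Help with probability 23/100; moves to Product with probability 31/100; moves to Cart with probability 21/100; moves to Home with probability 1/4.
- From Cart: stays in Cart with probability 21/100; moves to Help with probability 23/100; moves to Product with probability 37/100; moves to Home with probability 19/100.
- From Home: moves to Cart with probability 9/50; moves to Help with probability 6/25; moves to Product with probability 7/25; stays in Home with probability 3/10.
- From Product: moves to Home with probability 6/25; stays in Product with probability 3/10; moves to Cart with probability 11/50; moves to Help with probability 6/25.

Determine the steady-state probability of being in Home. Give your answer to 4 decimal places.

Let the stationary distribution be π with π = πP and π_1 + π_2 + π_3 + π_4 = 1.
π_1 = 0.23·π_1 + 0.23·π_2 + 0.24·π_3 + 0.24·π_4
π_2 = 0.21·π_1 + 0.21·π_2 + 0.18·π_3 + 0.22·π_4
π_3 = 0.25·π_1 + 0.19·π_2 + 0.3·π_3 + 0.24·π_4
Solving with the normalization constraint gives π = (0.2356, 0.2057, 0.2469, 0.3118).
So the stationary probability of Home is 0.2469.

0.2469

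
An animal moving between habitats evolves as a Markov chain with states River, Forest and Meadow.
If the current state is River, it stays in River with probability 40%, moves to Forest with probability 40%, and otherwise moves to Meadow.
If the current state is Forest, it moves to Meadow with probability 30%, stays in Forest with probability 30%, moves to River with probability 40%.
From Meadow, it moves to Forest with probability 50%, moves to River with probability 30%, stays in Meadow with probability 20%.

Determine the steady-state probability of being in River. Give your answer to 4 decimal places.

Let the stationary distribution be π with π = πP and π_1 + π_2 + π_3 = 1.
π_1 = 0.4·π_1 + 0.4·π_2 + 0.3·π_3
π_2 = 0.4·π_1 + 0.3·π_2 + 0.5·π_3
Solving with the normalization constraint gives π = (0.3761, 0.3853, 0.2385).
So the stationary probability of River is 0.3761.

0.3761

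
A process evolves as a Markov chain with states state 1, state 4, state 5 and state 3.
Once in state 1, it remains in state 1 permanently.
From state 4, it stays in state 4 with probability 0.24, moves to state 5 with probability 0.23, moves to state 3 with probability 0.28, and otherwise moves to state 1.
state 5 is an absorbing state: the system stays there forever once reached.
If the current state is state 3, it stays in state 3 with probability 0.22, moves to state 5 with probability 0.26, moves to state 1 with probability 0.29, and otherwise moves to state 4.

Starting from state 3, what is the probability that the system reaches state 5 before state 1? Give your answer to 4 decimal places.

Let h(s) be the probability of absorption at state 5 starting from transient state s. Then h(state 5) = 1 and h(state 1) = 0. By first-step analysis:
h(state 4) = 0.25·0 + 0.24·h(state 4) + 0.23·1 + 0.28·h(state 3)
h(state 3) = 0.29·0 + 0.23·h(state 4) + 0.26·1 + 0.22·h(state 3)
Solving: h(state 4) = 0.4773, h(state 3) = 0.4741.
Starting from state 3, the probability is 0.4741.

0.4741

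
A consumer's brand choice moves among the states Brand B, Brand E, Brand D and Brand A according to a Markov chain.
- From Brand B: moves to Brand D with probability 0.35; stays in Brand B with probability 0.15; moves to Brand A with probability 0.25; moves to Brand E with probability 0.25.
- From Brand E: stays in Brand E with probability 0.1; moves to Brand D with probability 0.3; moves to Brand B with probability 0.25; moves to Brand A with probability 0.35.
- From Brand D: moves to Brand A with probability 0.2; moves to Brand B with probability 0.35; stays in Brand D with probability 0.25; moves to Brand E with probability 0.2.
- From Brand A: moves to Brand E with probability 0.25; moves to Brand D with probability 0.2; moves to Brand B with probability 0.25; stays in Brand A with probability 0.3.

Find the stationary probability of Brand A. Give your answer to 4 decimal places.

0.2705

Let the stationary distribution be π with π = πP and π_1 + π_2 + π_3 + π_4 = 1.
π_1 = 0.15·π_1 + 0.25·π_2 + 0.35·π_3 + 0.25·π_4
π_2 = 0.25·π_1 + 0.1·π_2 + 0.2·π_3 + 0.25·π_4
π_3 = 0.35·π_1 + 0.3·π_2 + 0.25·π_3 + 0.2·π_4
Solving with the normalization constraint gives π = (0.2520, 0.2056, 0.2720, 0.2705).
So the stationary probability of Brand A is 0.2705.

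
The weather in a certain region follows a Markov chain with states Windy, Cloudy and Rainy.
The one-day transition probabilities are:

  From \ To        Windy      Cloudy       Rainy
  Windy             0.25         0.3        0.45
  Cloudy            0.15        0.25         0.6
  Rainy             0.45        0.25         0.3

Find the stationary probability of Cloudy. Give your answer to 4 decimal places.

Let the stationary distribution be π with π = πP and π_1 + π_2 + π_3 = 1.
π_1 = 0.25·π_1 + 0.15·π_2 + 0.45·π_3
π_2 = 0.3·π_1 + 0.25·π_2 + 0.25·π_3
Solving with the normalization constraint gives π = (0.3086, 0.2654, 0.4259).
So the stationary probability of Cloudy is 0.2654.

0.2654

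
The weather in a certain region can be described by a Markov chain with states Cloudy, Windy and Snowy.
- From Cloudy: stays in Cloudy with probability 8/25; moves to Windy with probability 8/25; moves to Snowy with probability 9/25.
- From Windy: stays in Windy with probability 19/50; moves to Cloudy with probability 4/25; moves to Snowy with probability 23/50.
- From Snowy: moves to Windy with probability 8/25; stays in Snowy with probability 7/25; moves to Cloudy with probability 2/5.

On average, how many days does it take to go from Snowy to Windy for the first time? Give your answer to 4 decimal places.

3.1250

Let t(s) be the expected number of days to first reach Windy from state s, with t(Windy) = 0. Conditioning on the first day:
t(Cloudy) = 1 + 0.32·t(Cloudy) + 0.36·t(Snowy)
t(Snowy) = 1 + 0.4·t(Cloudy) + 0.28·t(Snowy)
Solving: t(Cloudy) = 3.1250, t(Snowy) = 3.1250.
Expected days from Snowy to Windy: 3.1250.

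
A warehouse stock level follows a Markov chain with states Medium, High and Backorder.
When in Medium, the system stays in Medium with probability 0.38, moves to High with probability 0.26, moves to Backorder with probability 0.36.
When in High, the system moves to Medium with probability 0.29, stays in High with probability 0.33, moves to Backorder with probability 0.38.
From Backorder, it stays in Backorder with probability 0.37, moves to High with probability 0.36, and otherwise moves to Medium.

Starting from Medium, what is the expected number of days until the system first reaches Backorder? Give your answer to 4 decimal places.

Let t(s) be the expected number of days to first reach Backorder from state s, with t(Backorder) = 0. Conditioning on the first day:
t(Medium) = 1 + 0.38·t(Medium) + 0.26·t(High)
t(High) = 1 + 0.29·t(Medium) + 0.33·t(High)
Solving: t(Medium) = 2.7353, t(High) = 2.6765.
Expected days from Medium to Backorder: 2.7353.

2.7353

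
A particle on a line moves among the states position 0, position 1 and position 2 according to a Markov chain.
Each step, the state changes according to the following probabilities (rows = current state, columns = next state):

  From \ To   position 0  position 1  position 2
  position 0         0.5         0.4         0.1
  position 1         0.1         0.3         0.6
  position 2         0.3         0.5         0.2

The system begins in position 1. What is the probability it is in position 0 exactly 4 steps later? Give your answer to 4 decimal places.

0.2756

Propagate the distribution vector 4 steps from position 1.
After 0 steps: (0.0000, 1.0000, 0.0000)
After 1 step: (0.1000, 0.3000, 0.6000)
After 2 steps: (0.2600, 0.4300, 0.3100)
After 3 steps: (0.2660, 0.3880, 0.3460)
After 4 steps: (0.2756, 0.3958, 0.3286)
P(in position 0 after 4 steps) = 0.2756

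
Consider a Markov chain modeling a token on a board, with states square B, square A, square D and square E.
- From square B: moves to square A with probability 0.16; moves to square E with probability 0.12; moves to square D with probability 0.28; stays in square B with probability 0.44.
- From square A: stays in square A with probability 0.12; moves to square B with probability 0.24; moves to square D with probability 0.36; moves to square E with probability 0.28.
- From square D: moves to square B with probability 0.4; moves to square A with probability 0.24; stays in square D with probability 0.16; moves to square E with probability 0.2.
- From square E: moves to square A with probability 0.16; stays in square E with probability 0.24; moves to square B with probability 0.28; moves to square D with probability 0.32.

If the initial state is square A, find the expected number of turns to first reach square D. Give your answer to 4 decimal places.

3.0650

Let t(s) be the expected number of turns to first reach square D from state s, with t(square D) = 0. Conditioning on the first turn:
t(square B) = 1 + 0.44·t(square B) + 0.16·t(square A) + 0.12·t(square E)
t(square A) = 1 + 0.24·t(square B) + 0.12·t(square A) + 0.28·t(square E)
t(square E) = 1 + 0.28·t(square B) + 0.16·t(square A) + 0.24·t(square E)
Solving: t(square B) = 3.3458, t(square A) = 3.0650, t(square E) = 3.1937.
Expected turns from square A to square D: 3.0650.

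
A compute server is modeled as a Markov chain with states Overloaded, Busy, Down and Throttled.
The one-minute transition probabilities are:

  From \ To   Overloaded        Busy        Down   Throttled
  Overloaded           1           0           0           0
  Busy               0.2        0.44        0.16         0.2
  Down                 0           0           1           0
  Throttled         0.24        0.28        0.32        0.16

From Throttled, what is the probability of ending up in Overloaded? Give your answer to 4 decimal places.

0.4595

Let h(s) be the probability of absorption at Overloaded starting from transient state s. Then h(Overloaded) = 1 and h(Down) = 0. By first-step analysis:
h(Busy) = 0.2·1 + 0.44·h(Busy) + 0.16·0 + 0.2·h(Throttled)
h(Throttled) = 0.24·1 + 0.28·h(Busy) + 0.32·0 + 0.16·h(Throttled)
Solving: h(Busy) = 0.5212, h(Throttled) = 0.4595.
Starting from Throttled, the probability is 0.4595.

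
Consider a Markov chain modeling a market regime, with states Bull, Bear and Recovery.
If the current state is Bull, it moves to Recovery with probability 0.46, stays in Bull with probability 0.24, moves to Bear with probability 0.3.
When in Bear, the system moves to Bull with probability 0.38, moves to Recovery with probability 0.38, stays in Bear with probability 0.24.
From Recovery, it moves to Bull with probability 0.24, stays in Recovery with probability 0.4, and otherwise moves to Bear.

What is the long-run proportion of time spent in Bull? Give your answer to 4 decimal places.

Let the stationary distribution be π with π = πP and π_1 + π_2 + π_3 = 1.
π_1 = 0.24·π_1 + 0.38·π_2 + 0.24·π_3
π_2 = 0.3·π_1 + 0.24·π_2 + 0.36·π_3
Solving with the normalization constraint gives π = (0.2829, 0.3063, 0.4108).
So the stationary probability of Bull is 0.2829.

0.2829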